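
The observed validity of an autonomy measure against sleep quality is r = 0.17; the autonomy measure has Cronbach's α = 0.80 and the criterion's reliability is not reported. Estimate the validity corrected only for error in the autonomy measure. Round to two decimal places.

0.19

Single correction: r_c = r_obs / √r_xx = 0.17 / √0.80 = 0.17 / 0.8944 ≈ 0.19.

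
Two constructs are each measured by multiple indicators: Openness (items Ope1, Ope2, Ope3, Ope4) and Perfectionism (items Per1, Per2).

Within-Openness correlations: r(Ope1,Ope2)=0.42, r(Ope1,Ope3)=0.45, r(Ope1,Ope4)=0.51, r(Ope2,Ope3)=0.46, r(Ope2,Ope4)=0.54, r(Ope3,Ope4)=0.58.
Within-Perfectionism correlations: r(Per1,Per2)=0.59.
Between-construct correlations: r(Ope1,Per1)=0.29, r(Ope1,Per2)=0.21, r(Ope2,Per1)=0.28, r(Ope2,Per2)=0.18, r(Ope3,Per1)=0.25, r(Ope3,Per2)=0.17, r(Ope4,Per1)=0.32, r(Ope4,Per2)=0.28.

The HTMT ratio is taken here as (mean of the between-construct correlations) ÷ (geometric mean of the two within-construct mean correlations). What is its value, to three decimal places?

0.459

Between-construct mean = 1.98/8 = 0.2475.
Mean within-Ope = 2.96/6 = 0.4933; mean within-Per = 0.59/1 = 0.5900.
Geometric mean = √(0.4933 × 0.5900) = 0.5395.
HTMT = 0.2475 / 0.5395 = 0.459.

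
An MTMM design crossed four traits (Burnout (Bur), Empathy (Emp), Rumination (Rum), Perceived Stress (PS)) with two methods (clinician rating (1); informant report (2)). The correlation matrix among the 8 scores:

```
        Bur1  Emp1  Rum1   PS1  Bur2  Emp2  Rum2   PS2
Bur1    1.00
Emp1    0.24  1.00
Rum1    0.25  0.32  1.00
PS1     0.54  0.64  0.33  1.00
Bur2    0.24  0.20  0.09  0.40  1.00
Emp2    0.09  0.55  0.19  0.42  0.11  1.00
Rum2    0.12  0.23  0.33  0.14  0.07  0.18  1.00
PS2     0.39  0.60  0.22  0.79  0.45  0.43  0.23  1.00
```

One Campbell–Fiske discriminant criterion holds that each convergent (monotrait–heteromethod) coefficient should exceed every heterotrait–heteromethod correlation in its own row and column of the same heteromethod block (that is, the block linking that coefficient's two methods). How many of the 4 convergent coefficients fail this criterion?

Checking each validity diagonal entry against its comparison values:
Bur (methods 1·2): 0.24 vs {0.09, 0.20, 0.12, 0.09, 0.39, 0.40} → fail.
Emp (methods 1·2): 0.55 vs {0.20, 0.09, 0.23, 0.19, 0.60, 0.42} → fail.
Rum (methods 1·2): 0.33 vs {0.09, 0.12, 0.19, 0.23, 0.22, 0.14} → pass.
PS (methods 1·2): 0.79 vs {0.40, 0.39, 0.42, 0.60, 0.14, 0.22} → pass.
2 of 4 fail.

2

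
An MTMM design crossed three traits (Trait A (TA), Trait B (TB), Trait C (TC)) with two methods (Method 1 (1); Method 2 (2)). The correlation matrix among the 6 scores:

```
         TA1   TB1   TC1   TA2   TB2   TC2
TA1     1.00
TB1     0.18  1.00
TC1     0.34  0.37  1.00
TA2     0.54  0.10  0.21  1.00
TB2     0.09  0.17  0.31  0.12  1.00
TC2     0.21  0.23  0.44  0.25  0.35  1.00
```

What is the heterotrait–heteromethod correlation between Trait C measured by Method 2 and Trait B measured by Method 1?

0.23

Different traits and methods: r(TC2, TB1) = 0.23.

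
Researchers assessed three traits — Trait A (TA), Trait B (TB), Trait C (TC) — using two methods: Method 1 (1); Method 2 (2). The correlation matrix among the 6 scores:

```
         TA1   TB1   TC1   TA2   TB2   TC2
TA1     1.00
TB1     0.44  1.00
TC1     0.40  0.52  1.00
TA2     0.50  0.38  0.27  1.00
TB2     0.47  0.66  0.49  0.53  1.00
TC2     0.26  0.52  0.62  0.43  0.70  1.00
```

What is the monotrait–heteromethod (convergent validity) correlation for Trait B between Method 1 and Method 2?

Same trait (TB), different methods: r(TB1, TB2) = 0.66.

0.66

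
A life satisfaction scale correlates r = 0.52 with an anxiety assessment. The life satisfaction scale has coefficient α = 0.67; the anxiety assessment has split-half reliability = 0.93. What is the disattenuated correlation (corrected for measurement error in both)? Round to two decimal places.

r_true = r_obs / √(r_xx · r_yy) = 0.52 / √(0.67 × 0.93) = 0.52 / √0.6231 = 0.52 / 0.7894 ≈ 0.66.

0.66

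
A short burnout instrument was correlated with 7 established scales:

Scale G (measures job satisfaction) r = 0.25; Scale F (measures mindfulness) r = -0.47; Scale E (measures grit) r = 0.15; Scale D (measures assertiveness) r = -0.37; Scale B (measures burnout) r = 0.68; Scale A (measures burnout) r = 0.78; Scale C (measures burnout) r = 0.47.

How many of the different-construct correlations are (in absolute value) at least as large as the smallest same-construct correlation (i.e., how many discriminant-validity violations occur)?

Convergent (same construct = burnout): Scale B, Scale A, Scale C.
Smallest convergent = 0.47. Discriminant |r|: 0.25, 0.47, 0.15, 0.37; count ≥ 0.47 → 1.

1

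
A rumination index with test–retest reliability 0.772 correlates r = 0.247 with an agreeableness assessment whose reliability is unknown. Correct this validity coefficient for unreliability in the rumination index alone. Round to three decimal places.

0.281

Single correction: r_c = r_obs / √r_xx = 0.247 / √0.772 = 0.247 / 0.8786 ≈ 0.281.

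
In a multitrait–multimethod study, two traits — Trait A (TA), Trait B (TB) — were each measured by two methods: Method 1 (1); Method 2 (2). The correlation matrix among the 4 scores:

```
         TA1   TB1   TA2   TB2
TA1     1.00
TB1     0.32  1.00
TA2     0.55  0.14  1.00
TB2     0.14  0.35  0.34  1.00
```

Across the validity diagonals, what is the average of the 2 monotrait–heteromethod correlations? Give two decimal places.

0.45

Convergent values: 0.55, 0.35; mean = 0.90/2 = 0.45.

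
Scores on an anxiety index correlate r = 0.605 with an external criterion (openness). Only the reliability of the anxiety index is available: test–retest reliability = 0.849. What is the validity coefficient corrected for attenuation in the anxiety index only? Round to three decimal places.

Single correction: r_c = r_obs / √r_xx = 0.605 / √0.849 = 0.605 / 0.9214 ≈ 0.657.

0.657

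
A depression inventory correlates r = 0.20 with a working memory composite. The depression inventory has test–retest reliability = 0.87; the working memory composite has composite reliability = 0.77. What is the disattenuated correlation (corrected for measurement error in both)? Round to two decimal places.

0.24

r_true = r_obs / √(r_xx · r_yy) = 0.20 / √(0.87 × 0.77) = 0.20 / √0.6699 = 0.20 / 0.8185 ≈ 0.24.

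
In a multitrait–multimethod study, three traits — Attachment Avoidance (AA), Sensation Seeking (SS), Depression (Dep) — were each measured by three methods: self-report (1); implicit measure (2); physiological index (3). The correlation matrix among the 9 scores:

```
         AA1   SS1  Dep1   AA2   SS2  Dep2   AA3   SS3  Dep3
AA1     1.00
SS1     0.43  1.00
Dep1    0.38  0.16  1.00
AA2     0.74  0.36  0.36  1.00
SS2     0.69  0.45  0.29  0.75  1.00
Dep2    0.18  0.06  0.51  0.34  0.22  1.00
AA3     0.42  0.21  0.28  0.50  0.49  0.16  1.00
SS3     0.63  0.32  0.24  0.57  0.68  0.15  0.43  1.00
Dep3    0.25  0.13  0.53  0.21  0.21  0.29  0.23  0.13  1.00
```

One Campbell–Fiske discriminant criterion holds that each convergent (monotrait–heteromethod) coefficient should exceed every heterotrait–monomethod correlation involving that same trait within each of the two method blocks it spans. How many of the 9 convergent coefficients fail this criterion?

Checking each validity diagonal entry against its comparison values:
AA (methods 1·2): 0.74 vs {0.43, 0.75, 0.38, 0.34} → fail.
AA (methods 1·3): 0.42 vs {0.43, 0.43, 0.38, 0.23} → fail.
AA (methods 2·3): 0.50 vs {0.75, 0.43, 0.34, 0.23} → fail.
SS (methods 1·2): 0.45 vs {0.43, 0.75, 0.16, 0.22} → fail.
SS (methods 1·3): 0.32 vs {0.43, 0.43, 0.16, 0.13} → fail.
SS (methods 2·3): 0.68 vs {0.75, 0.43, 0.22, 0.13} → fail.
Dep (methods 1·2): 0.51 vs {0.38, 0.34, 0.16, 0.22} → pass.
Dep (methods 1·3): 0.53 vs {0.38, 0.23, 0.16, 0.13} → pass.
Dep (methods 2·3): 0.29 vs {0.34, 0.23, 0.22, 0.13} → fail.
7 of 9 fail.

7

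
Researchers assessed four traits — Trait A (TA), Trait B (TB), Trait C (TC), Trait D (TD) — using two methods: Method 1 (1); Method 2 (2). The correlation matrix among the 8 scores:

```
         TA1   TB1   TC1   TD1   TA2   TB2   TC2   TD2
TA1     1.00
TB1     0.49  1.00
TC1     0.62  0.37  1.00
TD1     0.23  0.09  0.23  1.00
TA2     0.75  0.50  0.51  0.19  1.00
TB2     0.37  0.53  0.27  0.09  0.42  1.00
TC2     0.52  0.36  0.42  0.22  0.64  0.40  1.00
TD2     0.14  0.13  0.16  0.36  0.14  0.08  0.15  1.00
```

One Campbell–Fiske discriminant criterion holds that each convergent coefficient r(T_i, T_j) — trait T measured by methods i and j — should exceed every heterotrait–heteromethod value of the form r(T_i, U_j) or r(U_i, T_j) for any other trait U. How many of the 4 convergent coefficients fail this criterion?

Convergent coefficients and their comparison sets:
TA (methods 1·2): 0.75 vs {0.37, 0.50, 0.52, 0.51, 0.14, 0.19} → pass.
TB (methods 1·2): 0.53 vs {0.50, 0.37, 0.36, 0.27, 0.13, 0.09} → pass.
TC (methods 1·2): 0.42 vs {0.51, 0.52, 0.27, 0.36, 0.16, 0.22} → fail.
TD (methods 1·2): 0.36 vs {0.19, 0.14, 0.09, 0.13, 0.22, 0.16} → pass.
1 of 4 fail.

1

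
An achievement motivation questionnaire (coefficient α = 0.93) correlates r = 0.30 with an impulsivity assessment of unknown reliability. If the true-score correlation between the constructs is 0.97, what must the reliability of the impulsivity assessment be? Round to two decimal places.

0.10

r_true = r_obs / √(r_xx · r_yy) ⇒ 0.97 = 0.30 / √(0.93 · r_yy).
√(0.93 · r_yy) = 0.30 / 0.97 = 0.3093; 0.93 · r_yy = 0.0957; r_yy = 0.0957 / 0.93 ≈ 0.10.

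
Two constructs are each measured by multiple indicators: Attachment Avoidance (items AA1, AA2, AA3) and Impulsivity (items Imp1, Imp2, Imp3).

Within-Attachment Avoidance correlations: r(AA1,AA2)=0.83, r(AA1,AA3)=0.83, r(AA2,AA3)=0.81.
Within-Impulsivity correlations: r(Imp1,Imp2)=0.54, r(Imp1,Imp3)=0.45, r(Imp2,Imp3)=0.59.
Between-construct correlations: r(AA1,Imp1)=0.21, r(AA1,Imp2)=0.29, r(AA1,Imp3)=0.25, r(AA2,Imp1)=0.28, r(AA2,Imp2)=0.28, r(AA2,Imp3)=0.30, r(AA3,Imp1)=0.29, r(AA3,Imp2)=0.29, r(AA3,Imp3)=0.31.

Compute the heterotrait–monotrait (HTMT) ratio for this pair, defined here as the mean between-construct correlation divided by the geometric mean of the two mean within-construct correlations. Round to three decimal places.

Mean between = 2.50/9 = 0.2778.
Mean within-AA = 2.47/3 = 0.8233; mean within-Imp = 1.58/3 = 0.5267.
Geometric mean = √(0.8233 × 0.5267) = 0.6585.
HTMT = 0.2778 / 0.6585 = 0.422.

0.422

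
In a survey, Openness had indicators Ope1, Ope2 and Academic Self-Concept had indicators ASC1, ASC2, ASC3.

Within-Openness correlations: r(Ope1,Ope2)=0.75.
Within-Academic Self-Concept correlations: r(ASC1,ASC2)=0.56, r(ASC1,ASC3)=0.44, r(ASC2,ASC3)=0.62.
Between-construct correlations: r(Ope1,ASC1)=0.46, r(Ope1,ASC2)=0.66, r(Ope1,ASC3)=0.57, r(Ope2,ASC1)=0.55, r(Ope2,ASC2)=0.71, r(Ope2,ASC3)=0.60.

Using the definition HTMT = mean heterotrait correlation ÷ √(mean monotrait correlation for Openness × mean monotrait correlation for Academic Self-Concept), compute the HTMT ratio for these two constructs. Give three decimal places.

Between-construct mean = 3.55/6 = 0.5917.
Mean within-Ope = 0.75/1 = 0.7500; mean within-ASC = 1.62/3 = 0.5400.
Geometric mean = √(0.7500 × 0.5400) = 0.6364.
HTMT = 0.5917 / 0.6364 = 0.930.

0.930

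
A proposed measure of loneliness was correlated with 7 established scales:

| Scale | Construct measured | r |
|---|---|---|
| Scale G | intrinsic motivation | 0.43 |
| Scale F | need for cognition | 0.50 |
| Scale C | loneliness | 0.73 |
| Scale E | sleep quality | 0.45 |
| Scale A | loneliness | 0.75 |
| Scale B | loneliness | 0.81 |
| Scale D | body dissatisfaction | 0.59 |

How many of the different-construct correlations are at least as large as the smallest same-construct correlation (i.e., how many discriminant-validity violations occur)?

0

Convergent (same construct = loneliness): Scale C, Scale A, Scale B.
Smallest convergent = 0.73. Discriminant values: 0.43, 0.50, 0.45, 0.59; count ≥ 0.73 → 0.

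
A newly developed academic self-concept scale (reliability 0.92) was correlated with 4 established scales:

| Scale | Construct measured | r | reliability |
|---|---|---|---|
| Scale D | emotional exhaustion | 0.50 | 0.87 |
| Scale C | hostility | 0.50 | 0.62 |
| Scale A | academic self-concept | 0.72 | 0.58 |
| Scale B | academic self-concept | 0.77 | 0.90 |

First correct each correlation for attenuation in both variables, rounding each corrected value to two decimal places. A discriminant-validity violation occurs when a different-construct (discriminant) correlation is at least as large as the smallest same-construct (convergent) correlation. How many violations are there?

0

Disattenuated r (r / √(r_scale · r_new)):
  Scale D (disc): 0.50 / √(0.87·0.92) = 0.56
  Scale C (disc): 0.50 / √(0.62·0.92) = 0.66
  Scale A (conv): 0.72 / √(0.58·0.92) = 0.99
  Scale B (conv): 0.77 / √(0.90·0.92) = 0.85
Smallest convergent = 0.85. Discriminant values: 0.56, 0.66; count ≥ 0.85 → 0.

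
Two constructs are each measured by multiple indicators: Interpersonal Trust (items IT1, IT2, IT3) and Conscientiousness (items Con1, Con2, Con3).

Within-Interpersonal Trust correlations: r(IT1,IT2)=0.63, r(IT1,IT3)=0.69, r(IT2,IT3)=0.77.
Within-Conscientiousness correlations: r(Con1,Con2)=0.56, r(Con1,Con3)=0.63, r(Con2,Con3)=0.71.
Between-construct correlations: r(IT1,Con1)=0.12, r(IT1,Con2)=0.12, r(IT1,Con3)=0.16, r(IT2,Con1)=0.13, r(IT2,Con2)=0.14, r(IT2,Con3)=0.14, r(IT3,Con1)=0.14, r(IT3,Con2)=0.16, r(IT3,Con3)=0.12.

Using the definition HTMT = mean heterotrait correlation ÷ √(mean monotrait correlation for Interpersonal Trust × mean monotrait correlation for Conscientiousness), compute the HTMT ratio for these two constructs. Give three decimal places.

0.206

Mean heterotrait r = 1.23/9 = 0.1367.
Mean within-IT = 2.09/3 = 0.6967; mean within-Con = 1.90/3 = 0.6333.
Geometric mean = √(0.6967 × 0.6333) = 0.6642.
HTMT = 0.1367 / 0.6642 = 0.206.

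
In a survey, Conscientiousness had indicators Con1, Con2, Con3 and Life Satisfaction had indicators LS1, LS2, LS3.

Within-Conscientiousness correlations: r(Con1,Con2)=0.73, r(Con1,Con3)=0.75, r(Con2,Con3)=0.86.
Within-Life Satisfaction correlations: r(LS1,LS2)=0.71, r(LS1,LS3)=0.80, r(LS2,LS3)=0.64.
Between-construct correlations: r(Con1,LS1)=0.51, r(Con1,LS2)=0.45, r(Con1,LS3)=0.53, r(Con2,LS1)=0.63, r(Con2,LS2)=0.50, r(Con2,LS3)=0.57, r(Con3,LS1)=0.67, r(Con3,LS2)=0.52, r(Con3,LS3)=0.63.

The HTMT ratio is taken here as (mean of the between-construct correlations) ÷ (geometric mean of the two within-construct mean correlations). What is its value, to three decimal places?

Mean between = 5.01/9 = 0.5567.
Mean within-Con = 2.34/3 = 0.7800; mean within-LS = 2.15/3 = 0.7167.
Geometric mean = √(0.7800 × 0.7167) = 0.7477.
HTMT = 0.5567 / 0.7477 = 0.745.

0.745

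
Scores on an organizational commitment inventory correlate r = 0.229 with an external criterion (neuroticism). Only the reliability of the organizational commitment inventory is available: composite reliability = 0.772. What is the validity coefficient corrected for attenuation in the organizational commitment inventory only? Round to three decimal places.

Single correction: r_c = r_obs / √r_xx = 0.229 / √0.772 = 0.229 / 0.8786 ≈ 0.261.

0.261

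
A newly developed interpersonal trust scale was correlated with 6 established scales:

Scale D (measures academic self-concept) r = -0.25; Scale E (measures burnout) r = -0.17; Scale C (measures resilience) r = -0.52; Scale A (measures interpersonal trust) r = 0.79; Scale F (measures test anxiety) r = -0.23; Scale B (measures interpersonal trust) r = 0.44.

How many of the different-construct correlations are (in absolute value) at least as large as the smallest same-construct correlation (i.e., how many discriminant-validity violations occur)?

1

Convergent (same construct = interpersonal trust): Scale A, Scale B.
Smallest convergent = 0.44. Discriminant |r|: 0.25, 0.17, 0.52, 0.23; count ≥ 0.44 → 1.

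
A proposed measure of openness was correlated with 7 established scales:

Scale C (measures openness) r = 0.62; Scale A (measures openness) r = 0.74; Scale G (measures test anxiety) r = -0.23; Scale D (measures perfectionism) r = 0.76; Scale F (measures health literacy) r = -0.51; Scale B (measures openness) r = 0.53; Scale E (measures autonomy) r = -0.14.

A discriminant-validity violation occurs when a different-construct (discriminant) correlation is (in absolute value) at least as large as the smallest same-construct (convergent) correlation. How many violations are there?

Convergent (same construct = openness): Scale C, Scale A, Scale B.
Smallest convergent = 0.53. Discriminant |r|: 0.23, 0.76, 0.51, 0.14; count ≥ 0.53 → 1.

1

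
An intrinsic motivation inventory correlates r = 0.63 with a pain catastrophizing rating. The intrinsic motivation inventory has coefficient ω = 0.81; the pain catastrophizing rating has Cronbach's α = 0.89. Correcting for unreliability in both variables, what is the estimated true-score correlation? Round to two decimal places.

0.74

r_true = r_obs / √(r_xx · r_yy) = 0.63 / √(0.81 × 0.89) = 0.63 / √0.7209 = 0.63 / 0.8491 ≈ 0.74.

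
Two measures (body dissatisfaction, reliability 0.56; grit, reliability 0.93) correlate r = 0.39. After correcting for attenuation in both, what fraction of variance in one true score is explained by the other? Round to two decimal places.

0.29

Disattenuated r = 0.39 / √(0.56 × 0.93) = 0.39 / 0.7217 = 0.5404.
Shared true-score variance = 0.5404² = 0.2920 ≈ 0.29.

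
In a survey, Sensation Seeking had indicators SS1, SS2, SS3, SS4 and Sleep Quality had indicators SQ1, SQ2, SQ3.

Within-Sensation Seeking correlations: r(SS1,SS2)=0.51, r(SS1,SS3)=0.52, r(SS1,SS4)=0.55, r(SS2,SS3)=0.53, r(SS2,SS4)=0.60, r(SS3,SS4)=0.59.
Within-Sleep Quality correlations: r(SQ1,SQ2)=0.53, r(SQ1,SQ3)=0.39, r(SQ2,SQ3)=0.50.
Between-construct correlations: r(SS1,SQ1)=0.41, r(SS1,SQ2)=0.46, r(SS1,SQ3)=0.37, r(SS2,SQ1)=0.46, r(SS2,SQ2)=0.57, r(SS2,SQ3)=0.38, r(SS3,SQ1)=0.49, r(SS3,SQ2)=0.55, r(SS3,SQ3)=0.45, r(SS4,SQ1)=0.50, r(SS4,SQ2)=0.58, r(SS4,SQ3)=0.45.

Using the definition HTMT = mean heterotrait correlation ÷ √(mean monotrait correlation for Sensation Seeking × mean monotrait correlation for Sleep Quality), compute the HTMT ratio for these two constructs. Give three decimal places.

0.926

Mean heterotrait r = 5.67/12 = 0.4725.
Mean within-SS = 3.30/6 = 0.5500; mean within-SQ = 1.42/3 = 0.4733.
Geometric mean = √(0.5500 × 0.4733) = 0.5102.
HTMT = 0.4725 / 0.5102 = 0.926.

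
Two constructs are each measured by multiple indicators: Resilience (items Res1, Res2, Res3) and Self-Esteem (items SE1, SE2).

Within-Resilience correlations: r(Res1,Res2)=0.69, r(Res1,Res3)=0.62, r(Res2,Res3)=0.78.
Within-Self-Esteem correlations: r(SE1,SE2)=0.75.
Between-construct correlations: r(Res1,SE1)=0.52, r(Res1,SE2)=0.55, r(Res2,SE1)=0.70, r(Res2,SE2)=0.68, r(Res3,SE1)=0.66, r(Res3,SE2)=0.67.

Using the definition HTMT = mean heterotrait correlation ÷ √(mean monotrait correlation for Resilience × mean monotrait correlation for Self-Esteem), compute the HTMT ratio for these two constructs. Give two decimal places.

Between-construct mean = 3.78/6 = 0.6300.
Mean within-Res = 2.09/3 = 0.6967; mean within-SE = 0.75/1 = 0.7500.
Geometric mean = √(0.6967 × 0.7500) = 0.7229.
HTMT = 0.6300 / 0.7229 = 0.87.

0.87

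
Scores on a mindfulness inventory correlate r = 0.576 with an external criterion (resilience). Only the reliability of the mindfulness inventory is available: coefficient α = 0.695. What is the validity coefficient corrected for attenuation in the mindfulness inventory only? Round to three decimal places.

Single correction: r_c = r_obs / √r_xx = 0.576 / √0.695 = 0.576 / 0.8337 ≈ 0.691.

0.691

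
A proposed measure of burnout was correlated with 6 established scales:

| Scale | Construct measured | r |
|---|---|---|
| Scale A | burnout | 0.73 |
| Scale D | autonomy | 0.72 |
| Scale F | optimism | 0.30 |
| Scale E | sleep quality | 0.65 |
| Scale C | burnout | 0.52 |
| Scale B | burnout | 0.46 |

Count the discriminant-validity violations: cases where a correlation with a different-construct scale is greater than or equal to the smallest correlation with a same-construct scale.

2

Convergent (same construct = burnout): Scale A, Scale C, Scale B.
Smallest convergent = 0.46. Discriminant values: 0.72, 0.30, 0.65; count ≥ 0.46 → 2.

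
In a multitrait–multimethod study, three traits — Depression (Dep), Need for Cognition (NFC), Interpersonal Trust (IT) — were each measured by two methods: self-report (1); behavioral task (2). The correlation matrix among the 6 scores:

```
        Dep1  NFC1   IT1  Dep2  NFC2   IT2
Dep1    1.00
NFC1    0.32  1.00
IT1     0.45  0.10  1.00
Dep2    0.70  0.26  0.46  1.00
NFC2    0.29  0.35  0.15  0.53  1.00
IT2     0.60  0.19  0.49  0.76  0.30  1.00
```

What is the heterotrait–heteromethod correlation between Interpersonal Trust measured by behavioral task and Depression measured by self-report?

Different traits and methods: r(IT2, Dep1) = 0.60.

0.60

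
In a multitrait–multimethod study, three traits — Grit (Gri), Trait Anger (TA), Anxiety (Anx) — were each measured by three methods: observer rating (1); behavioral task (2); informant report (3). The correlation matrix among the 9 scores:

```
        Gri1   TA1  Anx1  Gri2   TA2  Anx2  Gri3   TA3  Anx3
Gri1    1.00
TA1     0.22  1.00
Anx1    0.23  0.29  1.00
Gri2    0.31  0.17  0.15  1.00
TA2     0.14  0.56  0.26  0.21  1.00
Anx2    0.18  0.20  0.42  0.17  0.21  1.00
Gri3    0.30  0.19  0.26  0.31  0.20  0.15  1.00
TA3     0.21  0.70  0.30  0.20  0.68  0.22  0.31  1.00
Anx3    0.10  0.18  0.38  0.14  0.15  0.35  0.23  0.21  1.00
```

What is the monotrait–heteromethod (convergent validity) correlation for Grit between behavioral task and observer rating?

0.31

Same trait (Gri), different methods: r(Gri2, Gri1) = 0.31.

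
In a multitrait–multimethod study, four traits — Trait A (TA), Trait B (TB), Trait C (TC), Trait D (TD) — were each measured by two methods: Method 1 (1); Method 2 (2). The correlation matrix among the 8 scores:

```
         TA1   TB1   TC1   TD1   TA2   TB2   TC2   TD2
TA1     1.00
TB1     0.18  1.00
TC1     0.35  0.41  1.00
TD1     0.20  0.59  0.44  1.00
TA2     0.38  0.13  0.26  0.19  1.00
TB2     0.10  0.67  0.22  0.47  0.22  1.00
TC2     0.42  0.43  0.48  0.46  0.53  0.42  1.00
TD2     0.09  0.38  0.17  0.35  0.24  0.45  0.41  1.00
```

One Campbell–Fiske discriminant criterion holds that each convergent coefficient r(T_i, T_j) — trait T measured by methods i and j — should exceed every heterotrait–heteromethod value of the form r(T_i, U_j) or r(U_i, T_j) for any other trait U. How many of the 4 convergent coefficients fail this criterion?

2

Checking each validity diagonal entry against its comparison values:
TA (methods 1·2): 0.38 vs {0.10, 0.13, 0.42, 0.26, 0.09, 0.19} → fail.
TB (methods 1·2): 0.67 vs {0.13, 0.10, 0.43, 0.22, 0.38, 0.47} → pass.
TC (methods 1·2): 0.48 vs {0.26, 0.42, 0.22, 0.43, 0.17, 0.46} → pass.
TD (methods 1·2): 0.35 vs {0.19, 0.09, 0.47, 0.38, 0.46, 0.17} → fail.
2 of 4 fail.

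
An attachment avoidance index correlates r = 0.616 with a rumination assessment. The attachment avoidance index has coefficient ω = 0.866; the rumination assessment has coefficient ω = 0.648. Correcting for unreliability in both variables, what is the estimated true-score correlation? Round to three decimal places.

r_true = r_obs / √(r_xx · r_yy) = 0.616 / √(0.866 × 0.648) = 0.616 / √0.561168 = 0.616 / 0.7491 ≈ 0.822.

0.822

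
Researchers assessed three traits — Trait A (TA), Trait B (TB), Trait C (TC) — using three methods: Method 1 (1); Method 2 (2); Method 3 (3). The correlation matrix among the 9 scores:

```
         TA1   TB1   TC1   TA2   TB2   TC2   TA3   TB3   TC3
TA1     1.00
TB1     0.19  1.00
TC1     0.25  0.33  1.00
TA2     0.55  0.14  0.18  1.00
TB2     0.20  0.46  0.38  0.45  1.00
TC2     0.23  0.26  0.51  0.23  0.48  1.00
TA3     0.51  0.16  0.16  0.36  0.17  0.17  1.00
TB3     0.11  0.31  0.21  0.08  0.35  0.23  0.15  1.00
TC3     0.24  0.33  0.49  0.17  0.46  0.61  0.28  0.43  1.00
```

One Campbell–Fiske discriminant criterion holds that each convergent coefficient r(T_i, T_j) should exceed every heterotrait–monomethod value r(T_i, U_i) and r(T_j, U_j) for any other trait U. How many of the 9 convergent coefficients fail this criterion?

4

Checking each validity diagonal entry against its comparison values:
TA (methods 1·2): 0.55 vs {0.19, 0.45, 0.25, 0.23} → pass.
TA (methods 1·3): 0.51 vs {0.19, 0.15, 0.25, 0.28} → pass.
TA (methods 2·3): 0.36 vs {0.45, 0.15, 0.23, 0.28} → fail.
TB (methods 1·2): 0.46 vs {0.19, 0.45, 0.33, 0.48} → fail.
TB (methods 1·3): 0.31 vs {0.19, 0.15, 0.33, 0.43} → fail.
TB (methods 2·3): 0.35 vs {0.45, 0.15, 0.48, 0.43} → fail.
TC (methods 1·2): 0.51 vs {0.25, 0.23, 0.33, 0.48} → pass.
TC (methods 1·3): 0.49 vs {0.25, 0.28, 0.33, 0.43} → pass.
TC (methods 2·3): 0.61 vs {0.23, 0.28, 0.48, 0.43} → pass.
4 of 9 fail.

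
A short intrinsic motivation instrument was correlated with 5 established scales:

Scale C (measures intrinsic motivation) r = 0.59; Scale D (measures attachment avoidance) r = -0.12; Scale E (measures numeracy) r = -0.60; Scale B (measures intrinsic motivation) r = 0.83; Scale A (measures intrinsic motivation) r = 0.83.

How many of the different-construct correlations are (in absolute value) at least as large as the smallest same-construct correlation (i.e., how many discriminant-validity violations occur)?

Convergent (same construct = intrinsic motivation): Scale C, Scale B, Scale A.
Smallest convergent = 0.59. Discriminant |r|: 0.12, 0.60; count ≥ 0.59 → 1.

1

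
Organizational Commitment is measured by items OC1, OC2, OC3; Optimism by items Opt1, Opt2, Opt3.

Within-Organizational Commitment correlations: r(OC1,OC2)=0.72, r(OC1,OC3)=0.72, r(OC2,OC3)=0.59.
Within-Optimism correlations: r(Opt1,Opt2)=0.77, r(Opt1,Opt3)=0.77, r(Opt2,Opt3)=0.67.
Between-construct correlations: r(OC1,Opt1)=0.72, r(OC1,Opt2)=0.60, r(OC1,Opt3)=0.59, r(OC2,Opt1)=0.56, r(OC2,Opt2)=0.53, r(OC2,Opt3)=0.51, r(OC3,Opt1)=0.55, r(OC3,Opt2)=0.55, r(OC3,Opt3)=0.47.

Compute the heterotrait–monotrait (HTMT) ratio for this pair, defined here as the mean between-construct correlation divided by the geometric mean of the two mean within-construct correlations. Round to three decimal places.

Mean between = 5.08/9 = 0.5644.
Mean within-OC = 2.03/3 = 0.6767; mean within-Opt = 2.21/3 = 0.7367.
Geometric mean = √(0.6767 × 0.7367) = 0.7061.
HTMT = 0.5644 / 0.7061 = 0.799.

0.799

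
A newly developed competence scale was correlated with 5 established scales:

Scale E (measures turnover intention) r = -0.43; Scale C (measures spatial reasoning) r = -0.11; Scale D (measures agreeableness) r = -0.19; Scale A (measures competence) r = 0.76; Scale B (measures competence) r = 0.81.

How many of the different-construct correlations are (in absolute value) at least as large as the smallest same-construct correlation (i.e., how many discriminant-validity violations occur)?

0

Convergent (same construct = competence): Scale A, Scale B.
Smallest convergent = 0.76. Discriminant |r|: 0.43, 0.11, 0.19; count ≥ 0.76 → 0.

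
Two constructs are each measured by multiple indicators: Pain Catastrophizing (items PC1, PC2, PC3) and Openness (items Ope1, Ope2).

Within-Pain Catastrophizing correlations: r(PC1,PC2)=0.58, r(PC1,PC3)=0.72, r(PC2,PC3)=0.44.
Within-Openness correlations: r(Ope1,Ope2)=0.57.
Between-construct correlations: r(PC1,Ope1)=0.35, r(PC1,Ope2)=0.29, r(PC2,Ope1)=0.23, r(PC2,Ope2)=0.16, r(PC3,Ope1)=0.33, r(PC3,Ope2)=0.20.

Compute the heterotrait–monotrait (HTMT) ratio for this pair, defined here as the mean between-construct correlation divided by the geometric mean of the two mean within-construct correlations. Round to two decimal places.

0.45

Mean between = 1.56/6 = 0.2600.
Mean within-PC = 1.74/3 = 0.5800; mean within-Ope = 0.57/1 = 0.5700.
Geometric mean = √(0.5800 × 0.5700) = 0.5750.
HTMT = 0.2600 / 0.5750 = 0.45.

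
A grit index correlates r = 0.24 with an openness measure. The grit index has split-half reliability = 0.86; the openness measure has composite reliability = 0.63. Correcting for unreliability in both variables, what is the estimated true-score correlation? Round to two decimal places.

0.33

r_true = r_obs / √(r_xx · r_yy) = 0.24 / √(0.86 × 0.63) = 0.24 / √0.5418 = 0.24 / 0.7361 ≈ 0.33.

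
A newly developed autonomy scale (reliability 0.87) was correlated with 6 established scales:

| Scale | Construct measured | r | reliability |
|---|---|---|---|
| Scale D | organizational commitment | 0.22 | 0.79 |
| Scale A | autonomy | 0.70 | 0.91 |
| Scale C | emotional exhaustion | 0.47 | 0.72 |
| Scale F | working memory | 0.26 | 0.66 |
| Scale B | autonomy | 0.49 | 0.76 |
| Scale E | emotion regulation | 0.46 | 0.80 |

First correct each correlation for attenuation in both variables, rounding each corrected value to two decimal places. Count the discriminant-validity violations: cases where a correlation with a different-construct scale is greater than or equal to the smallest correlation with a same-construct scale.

0

Disattenuated r (r / √(r_scale · r_new)):
  Scale D (disc): 0.22 / √(0.79·0.87) = 0.27
  Scale A (conv): 0.70 / √(0.91·0.87) = 0.79
  Scale C (disc): 0.47 / √(0.72·0.87) = 0.59
  Scale F (disc): 0.26 / √(0.66·0.87) = 0.34
  Scale B (conv): 0.49 / √(0.76·0.87) = 0.60
  Scale E (disc): 0.46 / √(0.80·0.87) = 0.55
Smallest convergent = 0.60. Discriminant values: 0.27, 0.59, 0.34, 0.55; count ≥ 0.60 → 0.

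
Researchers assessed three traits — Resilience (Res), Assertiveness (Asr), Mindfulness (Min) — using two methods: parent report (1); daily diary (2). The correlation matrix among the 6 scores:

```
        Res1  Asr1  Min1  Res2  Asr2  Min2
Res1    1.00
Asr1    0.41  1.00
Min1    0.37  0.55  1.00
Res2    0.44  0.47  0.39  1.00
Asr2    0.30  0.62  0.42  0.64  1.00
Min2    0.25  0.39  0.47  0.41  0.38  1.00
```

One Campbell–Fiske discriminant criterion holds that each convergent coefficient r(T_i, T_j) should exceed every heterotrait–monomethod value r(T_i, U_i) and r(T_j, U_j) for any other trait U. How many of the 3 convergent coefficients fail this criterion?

3

Checking each validity diagonal entry against its comparison values:
Res (methods 1·2): 0.44 vs {0.41, 0.64, 0.37, 0.41} → fail.
Asr (methods 1·2): 0.62 vs {0.41, 0.64, 0.55, 0.38} → fail.
Min (methods 1·2): 0.47 vs {0.37, 0.41, 0.55, 0.38} → fail.
3 of 3 fail.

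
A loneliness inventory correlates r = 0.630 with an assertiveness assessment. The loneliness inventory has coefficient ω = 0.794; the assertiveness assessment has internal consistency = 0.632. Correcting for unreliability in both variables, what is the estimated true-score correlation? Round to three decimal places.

r_true = r_obs / √(r_xx · r_yy) = 0.630 / √(0.794 × 0.632) = 0.630 / √0.501808 = 0.630 / 0.7084 ≈ 0.889.

0.889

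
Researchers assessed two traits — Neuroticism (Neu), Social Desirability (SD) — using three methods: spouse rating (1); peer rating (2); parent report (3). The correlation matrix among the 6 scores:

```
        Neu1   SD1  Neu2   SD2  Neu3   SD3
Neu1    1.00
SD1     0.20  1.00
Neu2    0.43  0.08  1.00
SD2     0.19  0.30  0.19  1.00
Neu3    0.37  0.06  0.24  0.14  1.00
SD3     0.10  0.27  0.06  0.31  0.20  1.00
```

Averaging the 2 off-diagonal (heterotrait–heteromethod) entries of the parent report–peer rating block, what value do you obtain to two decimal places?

0.10

HTHM values (method 3 × method 2): 0.14, 0.06; mean = 0.20/2 = 0.10.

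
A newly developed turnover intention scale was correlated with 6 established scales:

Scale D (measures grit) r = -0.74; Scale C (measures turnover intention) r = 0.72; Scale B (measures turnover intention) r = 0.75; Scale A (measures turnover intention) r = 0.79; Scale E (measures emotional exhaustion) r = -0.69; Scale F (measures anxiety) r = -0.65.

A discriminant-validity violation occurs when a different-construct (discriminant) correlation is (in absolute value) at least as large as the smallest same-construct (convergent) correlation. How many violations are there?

Convergent (same construct = turnover intention): Scale C, Scale B, Scale A.
Smallest convergent = 0.72. Discriminant |r|: 0.74, 0.69, 0.65; count ≥ 0.72 → 1.

1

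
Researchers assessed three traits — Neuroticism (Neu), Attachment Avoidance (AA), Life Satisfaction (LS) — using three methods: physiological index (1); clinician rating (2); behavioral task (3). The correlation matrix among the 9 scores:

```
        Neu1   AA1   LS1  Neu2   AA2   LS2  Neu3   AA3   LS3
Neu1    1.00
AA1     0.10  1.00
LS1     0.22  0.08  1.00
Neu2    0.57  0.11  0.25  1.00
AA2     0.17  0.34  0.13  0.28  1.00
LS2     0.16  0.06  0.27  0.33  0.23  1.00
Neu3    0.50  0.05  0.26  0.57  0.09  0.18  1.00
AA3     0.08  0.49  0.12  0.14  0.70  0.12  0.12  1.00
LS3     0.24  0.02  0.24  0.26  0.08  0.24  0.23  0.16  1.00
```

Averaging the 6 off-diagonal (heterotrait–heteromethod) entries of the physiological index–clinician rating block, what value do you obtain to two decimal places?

HTHM values (method 1 × method 2): 0.17, 0.16, 0.11, 0.06, 0.25, 0.13; mean = 0.88/6 = 0.15.

0.15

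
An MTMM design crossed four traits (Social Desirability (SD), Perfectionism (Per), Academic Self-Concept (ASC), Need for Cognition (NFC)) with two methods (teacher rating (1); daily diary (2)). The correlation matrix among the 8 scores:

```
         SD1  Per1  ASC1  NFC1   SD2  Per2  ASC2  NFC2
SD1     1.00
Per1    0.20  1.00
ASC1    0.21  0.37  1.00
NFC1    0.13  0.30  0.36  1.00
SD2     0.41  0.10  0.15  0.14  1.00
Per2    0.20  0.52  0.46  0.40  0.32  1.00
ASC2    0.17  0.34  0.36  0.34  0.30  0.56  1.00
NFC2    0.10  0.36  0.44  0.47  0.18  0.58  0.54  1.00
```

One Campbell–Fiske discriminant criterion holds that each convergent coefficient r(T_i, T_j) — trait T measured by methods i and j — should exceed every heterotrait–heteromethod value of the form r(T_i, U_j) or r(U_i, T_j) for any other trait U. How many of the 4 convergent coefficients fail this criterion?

Each convergent coefficient versus the relevant comparison correlations:
SD (methods 1·2): 0.41 vs {0.20, 0.10, 0.17, 0.15, 0.10, 0.14} → pass.
Per (methods 1·2): 0.52 vs {0.10, 0.20, 0.34, 0.46, 0.36, 0.40} → pass.
ASC (methods 1·2): 0.36 vs {0.15, 0.17, 0.46, 0.34, 0.44, 0.34} → fail.
NFC (methods 1·2): 0.47 vs {0.14, 0.10, 0.40, 0.36, 0.34, 0.44} → pass.
1 of 4 fail.

1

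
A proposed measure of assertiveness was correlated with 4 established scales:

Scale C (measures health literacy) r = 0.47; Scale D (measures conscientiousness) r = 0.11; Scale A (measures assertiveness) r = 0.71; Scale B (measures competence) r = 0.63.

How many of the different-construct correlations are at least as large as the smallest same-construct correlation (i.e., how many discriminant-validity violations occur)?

Convergent (same construct = assertiveness): Scale A.
Smallest convergent = 0.71. Discriminant values: 0.47, 0.11, 0.63; count ≥ 0.71 → 0.

0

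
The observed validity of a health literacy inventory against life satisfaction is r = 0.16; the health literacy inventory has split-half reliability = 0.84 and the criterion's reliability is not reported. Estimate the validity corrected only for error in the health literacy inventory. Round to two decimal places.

Single correction: r_c = r_obs / √r_xx = 0.16 / √0.84 = 0.16 / 0.9165 ≈ 0.17.

0.17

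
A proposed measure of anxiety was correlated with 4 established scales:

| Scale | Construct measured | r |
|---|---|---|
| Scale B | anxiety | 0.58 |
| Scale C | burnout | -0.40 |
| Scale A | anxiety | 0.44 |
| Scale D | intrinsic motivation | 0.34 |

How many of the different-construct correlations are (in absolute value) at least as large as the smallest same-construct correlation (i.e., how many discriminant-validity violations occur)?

Convergent (same construct = anxiety): Scale B, Scale A.
Smallest convergent = 0.44. Discriminant |r|: 0.40, 0.34; count ≥ 0.44 → 0.

0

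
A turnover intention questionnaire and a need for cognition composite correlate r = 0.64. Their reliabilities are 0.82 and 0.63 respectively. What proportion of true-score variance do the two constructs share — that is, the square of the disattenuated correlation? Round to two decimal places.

Disattenuated r = 0.64 / √(0.82 × 0.63) = 0.64 / 0.7187 = 0.8905.
Shared true-score variance = 0.8905² = 0.7930 ≈ 0.79.

0.79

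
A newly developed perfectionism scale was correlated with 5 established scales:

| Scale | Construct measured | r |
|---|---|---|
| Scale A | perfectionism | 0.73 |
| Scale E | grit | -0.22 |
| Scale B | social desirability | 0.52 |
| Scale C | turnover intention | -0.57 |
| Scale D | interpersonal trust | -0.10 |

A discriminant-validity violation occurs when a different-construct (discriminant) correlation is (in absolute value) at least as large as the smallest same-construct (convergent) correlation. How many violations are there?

0

Convergent (same construct = perfectionism): Scale A.
Smallest convergent = 0.73. Discriminant |r|: 0.22, 0.52, 0.57, 0.10; count ≥ 0.73 → 0.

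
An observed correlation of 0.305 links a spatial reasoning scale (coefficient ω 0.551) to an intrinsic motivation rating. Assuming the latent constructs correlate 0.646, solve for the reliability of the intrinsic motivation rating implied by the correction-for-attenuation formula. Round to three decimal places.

r_true = r_obs / √(r_xx · r_yy) ⇒ 0.646 = 0.305 / √(0.551 · r_yy).
√(0.551 · r_yy) = 0.305 / 0.646 = 0.4721; 0.551 · r_yy = 0.2229; r_yy = 0.2229 / 0.551 ≈ 0.405.

0.405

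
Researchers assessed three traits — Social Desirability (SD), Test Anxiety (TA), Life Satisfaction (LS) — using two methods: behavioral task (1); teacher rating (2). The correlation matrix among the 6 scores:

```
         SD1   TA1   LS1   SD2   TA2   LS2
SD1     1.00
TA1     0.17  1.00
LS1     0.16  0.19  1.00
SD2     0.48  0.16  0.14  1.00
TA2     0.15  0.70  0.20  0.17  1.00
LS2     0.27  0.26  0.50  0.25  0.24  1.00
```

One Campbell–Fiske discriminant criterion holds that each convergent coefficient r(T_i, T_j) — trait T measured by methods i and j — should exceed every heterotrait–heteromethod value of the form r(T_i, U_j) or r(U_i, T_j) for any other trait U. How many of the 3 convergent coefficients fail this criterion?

0

Convergent coefficients and their comparison sets:
SD (methods 1·2): 0.48 vs {0.15, 0.16, 0.27, 0.14} → pass.
TA (methods 1·2): 0.70 vs {0.16, 0.15, 0.26, 0.20} → pass.
LS (methods 1·2): 0.50 vs {0.14, 0.27, 0.20, 0.26} → pass.
0 of 3 fail.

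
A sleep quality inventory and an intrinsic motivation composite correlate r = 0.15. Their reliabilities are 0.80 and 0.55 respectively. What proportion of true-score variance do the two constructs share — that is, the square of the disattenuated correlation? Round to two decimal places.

0.05

Disattenuated r = 0.15 / √(0.80 × 0.55) = 0.15 / 0.6633 = 0.2261.
Shared true-score variance = 0.2261² = 0.0511 ≈ 0.05.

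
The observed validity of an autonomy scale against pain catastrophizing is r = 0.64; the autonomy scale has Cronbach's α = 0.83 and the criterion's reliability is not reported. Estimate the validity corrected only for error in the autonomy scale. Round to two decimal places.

Single correction: r_c = r_obs / √r_xx = 0.64 / √0.83 = 0.64 / 0.9110 ≈ 0.70.

0.70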